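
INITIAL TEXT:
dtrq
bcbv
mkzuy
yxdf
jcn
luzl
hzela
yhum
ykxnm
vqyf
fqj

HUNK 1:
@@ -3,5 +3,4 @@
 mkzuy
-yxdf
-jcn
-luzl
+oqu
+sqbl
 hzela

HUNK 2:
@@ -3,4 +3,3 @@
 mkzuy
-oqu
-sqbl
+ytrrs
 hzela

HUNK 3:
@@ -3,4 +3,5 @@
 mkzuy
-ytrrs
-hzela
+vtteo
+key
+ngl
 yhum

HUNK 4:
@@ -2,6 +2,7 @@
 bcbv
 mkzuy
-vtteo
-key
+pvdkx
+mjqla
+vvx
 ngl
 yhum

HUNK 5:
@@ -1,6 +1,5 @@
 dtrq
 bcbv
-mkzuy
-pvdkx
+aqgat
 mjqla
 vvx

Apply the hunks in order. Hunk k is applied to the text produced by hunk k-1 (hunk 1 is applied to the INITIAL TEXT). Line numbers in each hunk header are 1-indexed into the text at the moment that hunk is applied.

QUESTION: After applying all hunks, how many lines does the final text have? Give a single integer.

Hunk 1: at line 3 remove [yxdf,jcn,luzl] add [oqu,sqbl] -> 10 lines: dtrq bcbv mkzuy oqu sqbl hzela yhum ykxnm vqyf fqj
Hunk 2: at line 3 remove [oqu,sqbl] add [ytrrs] -> 9 lines: dtrq bcbv mkzuy ytrrs hzela yhum ykxnm vqyf fqj
Hunk 3: at line 3 remove [ytrrs,hzela] add [vtteo,key,ngl] -> 10 lines: dtrq bcbv mkzuy vtteo key ngl yhum ykxnm vqyf fqj
Hunk 4: at line 2 remove [vtteo,key] add [pvdkx,mjqla,vvx] -> 11 lines: dtrq bcbv mkzuy pvdkx mjqla vvx ngl yhum ykxnm vqyf fqj
Hunk 5: at line 1 remove [mkzuy,pvdkx] add [aqgat] -> 10 lines: dtrq bcbv aqgat mjqla vvx ngl yhum ykxnm vqyf fqj
Final line count: 10

Answer: 10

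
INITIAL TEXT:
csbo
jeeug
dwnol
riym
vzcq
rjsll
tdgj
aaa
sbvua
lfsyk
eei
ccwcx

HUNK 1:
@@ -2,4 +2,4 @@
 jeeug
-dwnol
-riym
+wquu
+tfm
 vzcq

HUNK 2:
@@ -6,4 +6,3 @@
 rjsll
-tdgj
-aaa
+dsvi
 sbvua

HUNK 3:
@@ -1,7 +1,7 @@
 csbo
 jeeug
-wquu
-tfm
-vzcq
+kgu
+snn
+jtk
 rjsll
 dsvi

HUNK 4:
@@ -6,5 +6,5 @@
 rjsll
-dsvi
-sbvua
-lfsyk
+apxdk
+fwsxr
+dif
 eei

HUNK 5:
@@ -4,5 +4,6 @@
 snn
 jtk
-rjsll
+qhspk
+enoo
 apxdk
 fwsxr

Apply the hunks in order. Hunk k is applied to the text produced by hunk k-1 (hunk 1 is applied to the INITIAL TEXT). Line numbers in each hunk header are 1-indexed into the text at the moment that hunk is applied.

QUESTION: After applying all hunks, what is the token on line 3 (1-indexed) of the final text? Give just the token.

Hunk 1: at line 2 remove [dwnol,riym] add [wquu,tfm] -> 12 lines: csbo jeeug wquu tfm vzcq rjsll tdgj aaa sbvua lfsyk eei ccwcx
Hunk 2: at line 6 remove [tdgj,aaa] add [dsvi] -> 11 lines: csbo jeeug wquu tfm vzcq rjsll dsvi sbvua lfsyk eei ccwcx
Hunk 3: at line 1 remove [wquu,tfm,vzcq] add [kgu,snn,jtk] -> 11 lines: csbo jeeug kgu snn jtk rjsll dsvi sbvua lfsyk eei ccwcx
Hunk 4: at line 6 remove [dsvi,sbvua,lfsyk] add [apxdk,fwsxr,dif] -> 11 lines: csbo jeeug kgu snn jtk rjsll apxdk fwsxr dif eei ccwcx
Hunk 5: at line 4 remove [rjsll] add [qhspk,enoo] -> 12 lines: csbo jeeug kgu snn jtk qhspk enoo apxdk fwsxr dif eei ccwcx
Final line 3: kgu

Answer: kgu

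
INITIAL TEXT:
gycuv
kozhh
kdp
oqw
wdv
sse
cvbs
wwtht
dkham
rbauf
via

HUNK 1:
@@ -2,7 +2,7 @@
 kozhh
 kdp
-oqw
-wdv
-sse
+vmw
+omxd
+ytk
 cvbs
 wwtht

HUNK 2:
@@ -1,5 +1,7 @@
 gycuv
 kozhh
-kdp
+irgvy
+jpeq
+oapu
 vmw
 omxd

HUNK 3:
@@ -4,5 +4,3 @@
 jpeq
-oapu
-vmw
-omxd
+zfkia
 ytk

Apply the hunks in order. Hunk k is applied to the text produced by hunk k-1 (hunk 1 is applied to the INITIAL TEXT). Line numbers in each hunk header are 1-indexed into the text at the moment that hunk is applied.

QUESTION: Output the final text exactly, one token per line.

Answer: gycuv
kozhh
irgvy
jpeq
zfkia
ytk
cvbs
wwtht
dkham
rbauf
via

Derivation:
Hunk 1: at line 2 remove [oqw,wdv,sse] add [vmw,omxd,ytk] -> 11 lines: gycuv kozhh kdp vmw omxd ytk cvbs wwtht dkham rbauf via
Hunk 2: at line 1 remove [kdp] add [irgvy,jpeq,oapu] -> 13 lines: gycuv kozhh irgvy jpeq oapu vmw omxd ytk cvbs wwtht dkham rbauf via
Hunk 3: at line 4 remove [oapu,vmw,omxd] add [zfkia] -> 11 lines: gycuv kozhh irgvy jpeq zfkia ytk cvbs wwtht dkham rbauf via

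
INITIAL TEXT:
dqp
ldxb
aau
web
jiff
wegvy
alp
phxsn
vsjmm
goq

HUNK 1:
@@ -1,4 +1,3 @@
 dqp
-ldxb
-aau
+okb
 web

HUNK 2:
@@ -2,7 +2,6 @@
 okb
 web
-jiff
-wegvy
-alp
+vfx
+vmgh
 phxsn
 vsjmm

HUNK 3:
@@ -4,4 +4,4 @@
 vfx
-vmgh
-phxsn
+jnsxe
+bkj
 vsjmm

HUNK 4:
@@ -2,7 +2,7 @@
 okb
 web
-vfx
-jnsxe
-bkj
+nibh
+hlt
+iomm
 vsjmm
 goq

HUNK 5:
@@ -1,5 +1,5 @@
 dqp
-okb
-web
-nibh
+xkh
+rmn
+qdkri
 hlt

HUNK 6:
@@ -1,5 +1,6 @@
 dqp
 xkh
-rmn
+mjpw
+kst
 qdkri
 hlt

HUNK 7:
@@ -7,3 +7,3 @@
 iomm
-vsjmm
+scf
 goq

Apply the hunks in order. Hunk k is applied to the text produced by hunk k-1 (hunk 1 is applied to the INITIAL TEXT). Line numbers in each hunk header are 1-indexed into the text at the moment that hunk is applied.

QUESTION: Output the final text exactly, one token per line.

Answer: dqp
xkh
mjpw
kst
qdkri
hlt
iomm
scf
goq

Derivation:
Hunk 1: at line 1 remove [ldxb,aau] add [okb] -> 9 lines: dqp okb web jiff wegvy alp phxsn vsjmm goq
Hunk 2: at line 2 remove [jiff,wegvy,alp] add [vfx,vmgh] -> 8 lines: dqp okb web vfx vmgh phxsn vsjmm goq
Hunk 3: at line 4 remove [vmgh,phxsn] add [jnsxe,bkj] -> 8 lines: dqp okb web vfx jnsxe bkj vsjmm goq
Hunk 4: at line 2 remove [vfx,jnsxe,bkj] add [nibh,hlt,iomm] -> 8 lines: dqp okb web nibh hlt iomm vsjmm goq
Hunk 5: at line 1 remove [okb,web,nibh] add [xkh,rmn,qdkri] -> 8 lines: dqp xkh rmn qdkri hlt iomm vsjmm goq
Hunk 6: at line 1 remove [rmn] add [mjpw,kst] -> 9 lines: dqp xkh mjpw kst qdkri hlt iomm vsjmm goq
Hunk 7: at line 7 remove [vsjmm] add [scf] -> 9 lines: dqp xkh mjpw kst qdkri hlt iomm scf goq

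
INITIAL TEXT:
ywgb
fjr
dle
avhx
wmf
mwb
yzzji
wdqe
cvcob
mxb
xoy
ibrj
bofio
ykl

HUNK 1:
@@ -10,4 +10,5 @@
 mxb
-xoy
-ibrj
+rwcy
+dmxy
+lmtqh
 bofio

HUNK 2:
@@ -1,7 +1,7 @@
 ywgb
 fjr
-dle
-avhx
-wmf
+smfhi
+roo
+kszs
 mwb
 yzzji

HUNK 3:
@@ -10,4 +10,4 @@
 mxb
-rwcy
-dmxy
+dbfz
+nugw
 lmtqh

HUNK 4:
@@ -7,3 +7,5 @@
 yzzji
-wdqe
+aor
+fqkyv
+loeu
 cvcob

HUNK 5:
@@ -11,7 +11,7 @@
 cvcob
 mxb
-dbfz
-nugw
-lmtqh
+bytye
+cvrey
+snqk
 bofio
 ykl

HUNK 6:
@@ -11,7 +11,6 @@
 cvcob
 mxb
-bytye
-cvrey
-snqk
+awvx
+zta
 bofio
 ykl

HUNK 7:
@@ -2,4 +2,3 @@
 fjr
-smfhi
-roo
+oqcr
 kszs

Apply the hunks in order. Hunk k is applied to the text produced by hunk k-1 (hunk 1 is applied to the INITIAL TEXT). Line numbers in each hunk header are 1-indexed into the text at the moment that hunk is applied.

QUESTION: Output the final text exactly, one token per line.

Hunk 1: at line 10 remove [xoy,ibrj] add [rwcy,dmxy,lmtqh] -> 15 lines: ywgb fjr dle avhx wmf mwb yzzji wdqe cvcob mxb rwcy dmxy lmtqh bofio ykl
Hunk 2: at line 1 remove [dle,avhx,wmf] add [smfhi,roo,kszs] -> 15 lines: ywgb fjr smfhi roo kszs mwb yzzji wdqe cvcob mxb rwcy dmxy lmtqh bofio ykl
Hunk 3: at line 10 remove [rwcy,dmxy] add [dbfz,nugw] -> 15 lines: ywgb fjr smfhi roo kszs mwb yzzji wdqe cvcob mxb dbfz nugw lmtqh bofio ykl
Hunk 4: at line 7 remove [wdqe] add [aor,fqkyv,loeu] -> 17 lines: ywgb fjr smfhi roo kszs mwb yzzji aor fqkyv loeu cvcob mxb dbfz nugw lmtqh bofio ykl
Hunk 5: at line 11 remove [dbfz,nugw,lmtqh] add [bytye,cvrey,snqk] -> 17 lines: ywgb fjr smfhi roo kszs mwb yzzji aor fqkyv loeu cvcob mxb bytye cvrey snqk bofio ykl
Hunk 6: at line 11 remove [bytye,cvrey,snqk] add [awvx,zta] -> 16 lines: ywgb fjr smfhi roo kszs mwb yzzji aor fqkyv loeu cvcob mxb awvx zta bofio ykl
Hunk 7: at line 2 remove [smfhi,roo] add [oqcr] -> 15 lines: ywgb fjr oqcr kszs mwb yzzji aor fqkyv loeu cvcob mxb awvx zta bofio ykl

Answer: ywgb
fjr
oqcr
kszs
mwb
yzzji
aor
fqkyv
loeu
cvcob
mxb
awvx
zta
bofio
ykl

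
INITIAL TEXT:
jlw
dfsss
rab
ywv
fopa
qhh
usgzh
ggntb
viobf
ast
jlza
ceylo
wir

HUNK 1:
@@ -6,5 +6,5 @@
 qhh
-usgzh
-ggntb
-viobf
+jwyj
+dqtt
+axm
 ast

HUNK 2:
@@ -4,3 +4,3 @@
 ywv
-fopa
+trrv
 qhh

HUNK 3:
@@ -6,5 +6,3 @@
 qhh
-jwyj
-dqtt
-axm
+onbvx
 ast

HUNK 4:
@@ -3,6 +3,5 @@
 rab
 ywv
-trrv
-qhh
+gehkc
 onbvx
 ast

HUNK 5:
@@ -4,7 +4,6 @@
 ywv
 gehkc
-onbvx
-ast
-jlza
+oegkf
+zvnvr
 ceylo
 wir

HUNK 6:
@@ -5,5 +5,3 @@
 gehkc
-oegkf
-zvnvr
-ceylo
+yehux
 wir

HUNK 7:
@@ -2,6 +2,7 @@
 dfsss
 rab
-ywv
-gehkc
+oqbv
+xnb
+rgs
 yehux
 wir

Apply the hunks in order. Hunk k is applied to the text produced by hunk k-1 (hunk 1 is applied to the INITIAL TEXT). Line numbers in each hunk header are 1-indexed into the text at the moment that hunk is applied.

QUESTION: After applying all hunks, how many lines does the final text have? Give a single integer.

Hunk 1: at line 6 remove [usgzh,ggntb,viobf] add [jwyj,dqtt,axm] -> 13 lines: jlw dfsss rab ywv fopa qhh jwyj dqtt axm ast jlza ceylo wir
Hunk 2: at line 4 remove [fopa] add [trrv] -> 13 lines: jlw dfsss rab ywv trrv qhh jwyj dqtt axm ast jlza ceylo wir
Hunk 3: at line 6 remove [jwyj,dqtt,axm] add [onbvx] -> 11 lines: jlw dfsss rab ywv trrv qhh onbvx ast jlza ceylo wir
Hunk 4: at line 3 remove [trrv,qhh] add [gehkc] -> 10 lines: jlw dfsss rab ywv gehkc onbvx ast jlza ceylo wir
Hunk 5: at line 4 remove [onbvx,ast,jlza] add [oegkf,zvnvr] -> 9 lines: jlw dfsss rab ywv gehkc oegkf zvnvr ceylo wir
Hunk 6: at line 5 remove [oegkf,zvnvr,ceylo] add [yehux] -> 7 lines: jlw dfsss rab ywv gehkc yehux wir
Hunk 7: at line 2 remove [ywv,gehkc] add [oqbv,xnb,rgs] -> 8 lines: jlw dfsss rab oqbv xnb rgs yehux wir
Final line count: 8

Answer: 8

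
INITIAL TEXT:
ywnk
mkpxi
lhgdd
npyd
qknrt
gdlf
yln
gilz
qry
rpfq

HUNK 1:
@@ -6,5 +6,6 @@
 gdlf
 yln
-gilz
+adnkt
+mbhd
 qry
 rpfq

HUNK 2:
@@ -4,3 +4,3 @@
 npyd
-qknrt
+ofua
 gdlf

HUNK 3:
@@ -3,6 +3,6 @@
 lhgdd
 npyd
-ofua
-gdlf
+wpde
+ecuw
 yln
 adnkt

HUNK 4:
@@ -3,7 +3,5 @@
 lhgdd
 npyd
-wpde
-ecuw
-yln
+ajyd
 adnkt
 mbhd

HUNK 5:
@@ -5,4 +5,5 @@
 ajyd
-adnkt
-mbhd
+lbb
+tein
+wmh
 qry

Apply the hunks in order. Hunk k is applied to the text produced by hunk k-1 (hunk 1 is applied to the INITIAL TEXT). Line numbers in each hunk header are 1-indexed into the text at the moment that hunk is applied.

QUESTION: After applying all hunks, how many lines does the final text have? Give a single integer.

Hunk 1: at line 6 remove [gilz] add [adnkt,mbhd] -> 11 lines: ywnk mkpxi lhgdd npyd qknrt gdlf yln adnkt mbhd qry rpfq
Hunk 2: at line 4 remove [qknrt] add [ofua] -> 11 lines: ywnk mkpxi lhgdd npyd ofua gdlf yln adnkt mbhd qry rpfq
Hunk 3: at line 3 remove [ofua,gdlf] add [wpde,ecuw] -> 11 lines: ywnk mkpxi lhgdd npyd wpde ecuw yln adnkt mbhd qry rpfq
Hunk 4: at line 3 remove [wpde,ecuw,yln] add [ajyd] -> 9 lines: ywnk mkpxi lhgdd npyd ajyd adnkt mbhd qry rpfq
Hunk 5: at line 5 remove [adnkt,mbhd] add [lbb,tein,wmh] -> 10 lines: ywnk mkpxi lhgdd npyd ajyd lbb tein wmh qry rpfq
Final line count: 10

Answer: 10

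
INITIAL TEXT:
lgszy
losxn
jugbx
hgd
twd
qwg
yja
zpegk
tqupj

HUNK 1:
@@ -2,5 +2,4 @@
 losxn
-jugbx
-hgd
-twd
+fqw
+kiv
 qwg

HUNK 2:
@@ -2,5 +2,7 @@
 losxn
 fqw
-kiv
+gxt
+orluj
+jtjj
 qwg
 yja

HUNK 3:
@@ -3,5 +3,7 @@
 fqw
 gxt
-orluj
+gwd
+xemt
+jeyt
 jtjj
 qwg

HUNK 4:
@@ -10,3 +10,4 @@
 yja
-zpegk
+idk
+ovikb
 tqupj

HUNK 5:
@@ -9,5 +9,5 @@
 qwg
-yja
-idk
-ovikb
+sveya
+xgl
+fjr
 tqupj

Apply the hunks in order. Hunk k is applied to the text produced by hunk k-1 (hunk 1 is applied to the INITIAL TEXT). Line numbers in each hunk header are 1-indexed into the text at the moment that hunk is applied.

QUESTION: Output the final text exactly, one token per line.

Hunk 1: at line 2 remove [jugbx,hgd,twd] add [fqw,kiv] -> 8 lines: lgszy losxn fqw kiv qwg yja zpegk tqupj
Hunk 2: at line 2 remove [kiv] add [gxt,orluj,jtjj] -> 10 lines: lgszy losxn fqw gxt orluj jtjj qwg yja zpegk tqupj
Hunk 3: at line 3 remove [orluj] add [gwd,xemt,jeyt] -> 12 lines: lgszy losxn fqw gxt gwd xemt jeyt jtjj qwg yja zpegk tqupj
Hunk 4: at line 10 remove [zpegk] add [idk,ovikb] -> 13 lines: lgszy losxn fqw gxt gwd xemt jeyt jtjj qwg yja idk ovikb tqupj
Hunk 5: at line 9 remove [yja,idk,ovikb] add [sveya,xgl,fjr] -> 13 lines: lgszy losxn fqw gxt gwd xemt jeyt jtjj qwg sveya xgl fjr tqupj

Answer: lgszy
losxn
fqw
gxt
gwd
xemt
jeyt
jtjj
qwg
sveya
xgl
fjr
tqupj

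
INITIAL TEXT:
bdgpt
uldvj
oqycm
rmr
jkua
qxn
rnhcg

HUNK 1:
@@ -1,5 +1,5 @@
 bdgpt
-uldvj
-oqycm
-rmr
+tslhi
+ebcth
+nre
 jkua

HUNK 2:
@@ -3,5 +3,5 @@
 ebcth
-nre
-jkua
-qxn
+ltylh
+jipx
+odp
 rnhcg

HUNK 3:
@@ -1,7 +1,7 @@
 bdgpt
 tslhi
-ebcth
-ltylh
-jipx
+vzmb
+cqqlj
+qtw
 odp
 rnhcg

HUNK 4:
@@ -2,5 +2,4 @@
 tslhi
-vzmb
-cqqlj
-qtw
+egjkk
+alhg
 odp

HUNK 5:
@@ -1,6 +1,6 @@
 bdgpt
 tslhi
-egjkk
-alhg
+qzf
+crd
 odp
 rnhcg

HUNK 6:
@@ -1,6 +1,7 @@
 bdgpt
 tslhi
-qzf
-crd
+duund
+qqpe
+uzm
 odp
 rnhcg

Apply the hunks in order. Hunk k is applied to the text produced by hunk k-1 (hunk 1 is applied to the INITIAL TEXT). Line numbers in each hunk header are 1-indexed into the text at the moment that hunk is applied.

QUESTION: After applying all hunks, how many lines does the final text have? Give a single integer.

Answer: 7

Derivation:
Hunk 1: at line 1 remove [uldvj,oqycm,rmr] add [tslhi,ebcth,nre] -> 7 lines: bdgpt tslhi ebcth nre jkua qxn rnhcg
Hunk 2: at line 3 remove [nre,jkua,qxn] add [ltylh,jipx,odp] -> 7 lines: bdgpt tslhi ebcth ltylh jipx odp rnhcg
Hunk 3: at line 1 remove [ebcth,ltylh,jipx] add [vzmb,cqqlj,qtw] -> 7 lines: bdgpt tslhi vzmb cqqlj qtw odp rnhcg
Hunk 4: at line 2 remove [vzmb,cqqlj,qtw] add [egjkk,alhg] -> 6 lines: bdgpt tslhi egjkk alhg odp rnhcg
Hunk 5: at line 1 remove [egjkk,alhg] add [qzf,crd] -> 6 lines: bdgpt tslhi qzf crd odp rnhcg
Hunk 6: at line 1 remove [qzf,crd] add [duund,qqpe,uzm] -> 7 lines: bdgpt tslhi duund qqpe uzm odp rnhcg
Final line count: 7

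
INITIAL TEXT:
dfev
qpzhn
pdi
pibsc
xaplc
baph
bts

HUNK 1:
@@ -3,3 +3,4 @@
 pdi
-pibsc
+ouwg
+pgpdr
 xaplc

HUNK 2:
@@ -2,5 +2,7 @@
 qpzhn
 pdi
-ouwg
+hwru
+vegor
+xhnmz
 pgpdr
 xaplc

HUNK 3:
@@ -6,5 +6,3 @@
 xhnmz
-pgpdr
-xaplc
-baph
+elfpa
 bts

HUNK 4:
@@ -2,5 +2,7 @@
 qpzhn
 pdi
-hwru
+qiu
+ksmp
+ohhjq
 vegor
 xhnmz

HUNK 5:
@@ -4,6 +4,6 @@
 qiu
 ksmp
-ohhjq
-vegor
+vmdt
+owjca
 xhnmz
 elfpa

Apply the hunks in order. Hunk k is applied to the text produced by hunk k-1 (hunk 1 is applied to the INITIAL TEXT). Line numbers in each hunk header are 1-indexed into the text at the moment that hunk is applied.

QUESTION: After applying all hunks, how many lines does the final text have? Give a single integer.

Answer: 10

Derivation:
Hunk 1: at line 3 remove [pibsc] add [ouwg,pgpdr] -> 8 lines: dfev qpzhn pdi ouwg pgpdr xaplc baph bts
Hunk 2: at line 2 remove [ouwg] add [hwru,vegor,xhnmz] -> 10 lines: dfev qpzhn pdi hwru vegor xhnmz pgpdr xaplc baph bts
Hunk 3: at line 6 remove [pgpdr,xaplc,baph] add [elfpa] -> 8 lines: dfev qpzhn pdi hwru vegor xhnmz elfpa bts
Hunk 4: at line 2 remove [hwru] add [qiu,ksmp,ohhjq] -> 10 lines: dfev qpzhn pdi qiu ksmp ohhjq vegor xhnmz elfpa bts
Hunk 5: at line 4 remove [ohhjq,vegor] add [vmdt,owjca] -> 10 lines: dfev qpzhn pdi qiu ksmp vmdt owjca xhnmz elfpa bts
Final line count: 10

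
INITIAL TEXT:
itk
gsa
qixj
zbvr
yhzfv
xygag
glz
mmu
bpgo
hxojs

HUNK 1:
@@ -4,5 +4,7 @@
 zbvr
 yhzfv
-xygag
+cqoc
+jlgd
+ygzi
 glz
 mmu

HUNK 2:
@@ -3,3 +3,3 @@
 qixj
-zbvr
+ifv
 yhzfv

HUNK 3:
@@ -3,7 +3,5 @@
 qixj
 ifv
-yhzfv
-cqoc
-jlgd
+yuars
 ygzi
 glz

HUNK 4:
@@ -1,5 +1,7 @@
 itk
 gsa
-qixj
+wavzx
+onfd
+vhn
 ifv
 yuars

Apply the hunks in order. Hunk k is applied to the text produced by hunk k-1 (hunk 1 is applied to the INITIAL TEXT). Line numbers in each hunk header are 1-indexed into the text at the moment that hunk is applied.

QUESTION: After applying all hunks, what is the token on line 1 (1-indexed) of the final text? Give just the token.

Hunk 1: at line 4 remove [xygag] add [cqoc,jlgd,ygzi] -> 12 lines: itk gsa qixj zbvr yhzfv cqoc jlgd ygzi glz mmu bpgo hxojs
Hunk 2: at line 3 remove [zbvr] add [ifv] -> 12 lines: itk gsa qixj ifv yhzfv cqoc jlgd ygzi glz mmu bpgo hxojs
Hunk 3: at line 3 remove [yhzfv,cqoc,jlgd] add [yuars] -> 10 lines: itk gsa qixj ifv yuars ygzi glz mmu bpgo hxojs
Hunk 4: at line 1 remove [qixj] add [wavzx,onfd,vhn] -> 12 lines: itk gsa wavzx onfd vhn ifv yuars ygzi glz mmu bpgo hxojs
Final line 1: itk

Answer: itk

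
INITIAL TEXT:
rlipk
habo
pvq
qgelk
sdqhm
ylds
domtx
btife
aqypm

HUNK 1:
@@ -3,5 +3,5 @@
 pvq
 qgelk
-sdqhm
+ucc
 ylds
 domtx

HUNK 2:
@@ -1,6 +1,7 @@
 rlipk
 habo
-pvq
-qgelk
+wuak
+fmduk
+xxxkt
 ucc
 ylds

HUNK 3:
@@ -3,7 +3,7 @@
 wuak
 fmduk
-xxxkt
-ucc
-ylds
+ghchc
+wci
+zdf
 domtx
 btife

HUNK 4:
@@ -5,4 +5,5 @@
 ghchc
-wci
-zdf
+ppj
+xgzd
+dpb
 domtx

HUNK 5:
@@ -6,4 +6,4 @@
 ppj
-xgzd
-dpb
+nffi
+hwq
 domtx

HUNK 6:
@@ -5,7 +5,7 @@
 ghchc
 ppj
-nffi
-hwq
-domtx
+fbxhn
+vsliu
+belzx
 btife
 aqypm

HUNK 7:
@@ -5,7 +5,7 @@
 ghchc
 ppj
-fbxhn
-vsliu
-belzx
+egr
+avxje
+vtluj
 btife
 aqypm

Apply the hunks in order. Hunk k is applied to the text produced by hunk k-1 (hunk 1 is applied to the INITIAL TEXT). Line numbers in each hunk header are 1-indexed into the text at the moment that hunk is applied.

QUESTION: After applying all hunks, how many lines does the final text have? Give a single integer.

Answer: 11

Derivation:
Hunk 1: at line 3 remove [sdqhm] add [ucc] -> 9 lines: rlipk habo pvq qgelk ucc ylds domtx btife aqypm
Hunk 2: at line 1 remove [pvq,qgelk] add [wuak,fmduk,xxxkt] -> 10 lines: rlipk habo wuak fmduk xxxkt ucc ylds domtx btife aqypm
Hunk 3: at line 3 remove [xxxkt,ucc,ylds] add [ghchc,wci,zdf] -> 10 lines: rlipk habo wuak fmduk ghchc wci zdf domtx btife aqypm
Hunk 4: at line 5 remove [wci,zdf] add [ppj,xgzd,dpb] -> 11 lines: rlipk habo wuak fmduk ghchc ppj xgzd dpb domtx btife aqypm
Hunk 5: at line 6 remove [xgzd,dpb] add [nffi,hwq] -> 11 lines: rlipk habo wuak fmduk ghchc ppj nffi hwq domtx btife aqypm
Hunk 6: at line 5 remove [nffi,hwq,domtx] add [fbxhn,vsliu,belzx] -> 11 lines: rlipk habo wuak fmduk ghchc ppj fbxhn vsliu belzx btife aqypm
Hunk 7: at line 5 remove [fbxhn,vsliu,belzx] add [egr,avxje,vtluj] -> 11 lines: rlipk habo wuak fmduk ghchc ppj egr avxje vtluj btife aqypm
Final line count: 11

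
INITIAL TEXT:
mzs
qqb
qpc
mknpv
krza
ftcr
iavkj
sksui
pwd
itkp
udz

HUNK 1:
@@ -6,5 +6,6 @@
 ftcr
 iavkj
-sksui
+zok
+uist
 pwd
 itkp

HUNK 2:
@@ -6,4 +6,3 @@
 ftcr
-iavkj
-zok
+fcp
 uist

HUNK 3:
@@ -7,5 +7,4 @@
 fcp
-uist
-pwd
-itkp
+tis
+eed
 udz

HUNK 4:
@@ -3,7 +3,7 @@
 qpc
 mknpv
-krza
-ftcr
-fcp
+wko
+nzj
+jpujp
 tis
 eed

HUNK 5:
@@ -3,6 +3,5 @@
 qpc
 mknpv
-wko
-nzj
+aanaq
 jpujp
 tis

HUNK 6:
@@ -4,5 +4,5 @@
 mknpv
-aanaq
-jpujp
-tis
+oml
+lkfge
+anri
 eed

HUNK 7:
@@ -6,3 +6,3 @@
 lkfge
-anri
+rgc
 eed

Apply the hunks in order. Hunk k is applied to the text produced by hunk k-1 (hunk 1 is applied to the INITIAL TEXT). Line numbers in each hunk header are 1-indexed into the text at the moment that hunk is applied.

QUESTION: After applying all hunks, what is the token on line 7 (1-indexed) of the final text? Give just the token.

Hunk 1: at line 6 remove [sksui] add [zok,uist] -> 12 lines: mzs qqb qpc mknpv krza ftcr iavkj zok uist pwd itkp udz
Hunk 2: at line 6 remove [iavkj,zok] add [fcp] -> 11 lines: mzs qqb qpc mknpv krza ftcr fcp uist pwd itkp udz
Hunk 3: at line 7 remove [uist,pwd,itkp] add [tis,eed] -> 10 lines: mzs qqb qpc mknpv krza ftcr fcp tis eed udz
Hunk 4: at line 3 remove [krza,ftcr,fcp] add [wko,nzj,jpujp] -> 10 lines: mzs qqb qpc mknpv wko nzj jpujp tis eed udz
Hunk 5: at line 3 remove [wko,nzj] add [aanaq] -> 9 lines: mzs qqb qpc mknpv aanaq jpujp tis eed udz
Hunk 6: at line 4 remove [aanaq,jpujp,tis] add [oml,lkfge,anri] -> 9 lines: mzs qqb qpc mknpv oml lkfge anri eed udz
Hunk 7: at line 6 remove [anri] add [rgc] -> 9 lines: mzs qqb qpc mknpv oml lkfge rgc eed udz
Final line 7: rgc

Answer: rgc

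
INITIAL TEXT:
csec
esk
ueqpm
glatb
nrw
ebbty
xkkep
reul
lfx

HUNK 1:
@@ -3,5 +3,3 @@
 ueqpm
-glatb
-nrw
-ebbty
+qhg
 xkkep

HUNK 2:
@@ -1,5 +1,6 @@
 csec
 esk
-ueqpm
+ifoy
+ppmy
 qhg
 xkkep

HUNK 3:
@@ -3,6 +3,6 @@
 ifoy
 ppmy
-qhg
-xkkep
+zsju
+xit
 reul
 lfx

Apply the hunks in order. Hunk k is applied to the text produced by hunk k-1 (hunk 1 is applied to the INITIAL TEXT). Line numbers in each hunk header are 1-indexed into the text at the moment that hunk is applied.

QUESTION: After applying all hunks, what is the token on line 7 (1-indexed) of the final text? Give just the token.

Answer: reul

Derivation:
Hunk 1: at line 3 remove [glatb,nrw,ebbty] add [qhg] -> 7 lines: csec esk ueqpm qhg xkkep reul lfx
Hunk 2: at line 1 remove [ueqpm] add [ifoy,ppmy] -> 8 lines: csec esk ifoy ppmy qhg xkkep reul lfx
Hunk 3: at line 3 remove [qhg,xkkep] add [zsju,xit] -> 8 lines: csec esk ifoy ppmy zsju xit reul lfx
Final line 7: reul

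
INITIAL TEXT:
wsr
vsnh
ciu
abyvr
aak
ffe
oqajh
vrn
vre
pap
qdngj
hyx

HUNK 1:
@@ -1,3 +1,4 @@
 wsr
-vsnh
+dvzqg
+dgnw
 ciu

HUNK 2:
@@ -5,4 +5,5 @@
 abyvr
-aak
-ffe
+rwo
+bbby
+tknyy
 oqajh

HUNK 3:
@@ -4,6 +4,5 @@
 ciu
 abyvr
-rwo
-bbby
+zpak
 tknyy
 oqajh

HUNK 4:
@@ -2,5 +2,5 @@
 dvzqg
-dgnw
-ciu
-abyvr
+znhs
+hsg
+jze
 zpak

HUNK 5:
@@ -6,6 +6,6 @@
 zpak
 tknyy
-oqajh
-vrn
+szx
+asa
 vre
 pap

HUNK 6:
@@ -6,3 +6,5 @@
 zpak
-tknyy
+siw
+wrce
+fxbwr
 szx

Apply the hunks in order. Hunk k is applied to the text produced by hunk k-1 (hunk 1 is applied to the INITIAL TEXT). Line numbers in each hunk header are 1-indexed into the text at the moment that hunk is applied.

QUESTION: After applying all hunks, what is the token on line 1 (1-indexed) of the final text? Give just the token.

Answer: wsr

Derivation:
Hunk 1: at line 1 remove [vsnh] add [dvzqg,dgnw] -> 13 lines: wsr dvzqg dgnw ciu abyvr aak ffe oqajh vrn vre pap qdngj hyx
Hunk 2: at line 5 remove [aak,ffe] add [rwo,bbby,tknyy] -> 14 lines: wsr dvzqg dgnw ciu abyvr rwo bbby tknyy oqajh vrn vre pap qdngj hyx
Hunk 3: at line 4 remove [rwo,bbby] add [zpak] -> 13 lines: wsr dvzqg dgnw ciu abyvr zpak tknyy oqajh vrn vre pap qdngj hyx
Hunk 4: at line 2 remove [dgnw,ciu,abyvr] add [znhs,hsg,jze] -> 13 lines: wsr dvzqg znhs hsg jze zpak tknyy oqajh vrn vre pap qdngj hyx
Hunk 5: at line 6 remove [oqajh,vrn] add [szx,asa] -> 13 lines: wsr dvzqg znhs hsg jze zpak tknyy szx asa vre pap qdngj hyx
Hunk 6: at line 6 remove [tknyy] add [siw,wrce,fxbwr] -> 15 lines: wsr dvzqg znhs hsg jze zpak siw wrce fxbwr szx asa vre pap qdngj hyx
Final line 1: wsr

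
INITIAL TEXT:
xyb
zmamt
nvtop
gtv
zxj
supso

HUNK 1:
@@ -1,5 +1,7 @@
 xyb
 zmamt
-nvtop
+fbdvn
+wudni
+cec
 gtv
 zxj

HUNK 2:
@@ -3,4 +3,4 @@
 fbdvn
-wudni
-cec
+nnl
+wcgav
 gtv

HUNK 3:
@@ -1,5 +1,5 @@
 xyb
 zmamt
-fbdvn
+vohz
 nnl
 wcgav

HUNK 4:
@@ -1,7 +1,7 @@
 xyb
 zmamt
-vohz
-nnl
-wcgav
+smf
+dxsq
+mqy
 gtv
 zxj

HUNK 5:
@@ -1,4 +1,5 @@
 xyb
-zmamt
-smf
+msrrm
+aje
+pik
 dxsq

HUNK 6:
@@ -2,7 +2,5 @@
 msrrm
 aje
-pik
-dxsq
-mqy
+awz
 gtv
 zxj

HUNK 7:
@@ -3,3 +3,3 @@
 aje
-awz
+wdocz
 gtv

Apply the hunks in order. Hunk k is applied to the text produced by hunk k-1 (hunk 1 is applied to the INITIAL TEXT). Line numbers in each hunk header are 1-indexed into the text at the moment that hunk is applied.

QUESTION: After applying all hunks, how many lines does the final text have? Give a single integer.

Answer: 7

Derivation:
Hunk 1: at line 1 remove [nvtop] add [fbdvn,wudni,cec] -> 8 lines: xyb zmamt fbdvn wudni cec gtv zxj supso
Hunk 2: at line 3 remove [wudni,cec] add [nnl,wcgav] -> 8 lines: xyb zmamt fbdvn nnl wcgav gtv zxj supso
Hunk 3: at line 1 remove [fbdvn] add [vohz] -> 8 lines: xyb zmamt vohz nnl wcgav gtv zxj supso
Hunk 4: at line 1 remove [vohz,nnl,wcgav] add [smf,dxsq,mqy] -> 8 lines: xyb zmamt smf dxsq mqy gtv zxj supso
Hunk 5: at line 1 remove [zmamt,smf] add [msrrm,aje,pik] -> 9 lines: xyb msrrm aje pik dxsq mqy gtv zxj supso
Hunk 6: at line 2 remove [pik,dxsq,mqy] add [awz] -> 7 lines: xyb msrrm aje awz gtv zxj supso
Hunk 7: at line 3 remove [awz] add [wdocz] -> 7 lines: xyb msrrm aje wdocz gtv zxj supso
Final line count: 7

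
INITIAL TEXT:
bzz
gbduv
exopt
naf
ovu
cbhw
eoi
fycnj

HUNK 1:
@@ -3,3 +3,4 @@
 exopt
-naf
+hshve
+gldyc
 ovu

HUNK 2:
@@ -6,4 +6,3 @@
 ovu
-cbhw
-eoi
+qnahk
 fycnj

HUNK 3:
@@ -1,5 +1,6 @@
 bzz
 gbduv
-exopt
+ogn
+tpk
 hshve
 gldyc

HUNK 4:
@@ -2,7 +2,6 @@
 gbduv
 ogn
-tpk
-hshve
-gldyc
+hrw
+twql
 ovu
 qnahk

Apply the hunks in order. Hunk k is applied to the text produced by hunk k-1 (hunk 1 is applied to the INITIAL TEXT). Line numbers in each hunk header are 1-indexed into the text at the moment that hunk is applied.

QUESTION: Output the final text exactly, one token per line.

Hunk 1: at line 3 remove [naf] add [hshve,gldyc] -> 9 lines: bzz gbduv exopt hshve gldyc ovu cbhw eoi fycnj
Hunk 2: at line 6 remove [cbhw,eoi] add [qnahk] -> 8 lines: bzz gbduv exopt hshve gldyc ovu qnahk fycnj
Hunk 3: at line 1 remove [exopt] add [ogn,tpk] -> 9 lines: bzz gbduv ogn tpk hshve gldyc ovu qnahk fycnj
Hunk 4: at line 2 remove [tpk,hshve,gldyc] add [hrw,twql] -> 8 lines: bzz gbduv ogn hrw twql ovu qnahk fycnj

Answer: bzz
gbduv
ogn
hrw
twql
ovu
qnahk
fycnj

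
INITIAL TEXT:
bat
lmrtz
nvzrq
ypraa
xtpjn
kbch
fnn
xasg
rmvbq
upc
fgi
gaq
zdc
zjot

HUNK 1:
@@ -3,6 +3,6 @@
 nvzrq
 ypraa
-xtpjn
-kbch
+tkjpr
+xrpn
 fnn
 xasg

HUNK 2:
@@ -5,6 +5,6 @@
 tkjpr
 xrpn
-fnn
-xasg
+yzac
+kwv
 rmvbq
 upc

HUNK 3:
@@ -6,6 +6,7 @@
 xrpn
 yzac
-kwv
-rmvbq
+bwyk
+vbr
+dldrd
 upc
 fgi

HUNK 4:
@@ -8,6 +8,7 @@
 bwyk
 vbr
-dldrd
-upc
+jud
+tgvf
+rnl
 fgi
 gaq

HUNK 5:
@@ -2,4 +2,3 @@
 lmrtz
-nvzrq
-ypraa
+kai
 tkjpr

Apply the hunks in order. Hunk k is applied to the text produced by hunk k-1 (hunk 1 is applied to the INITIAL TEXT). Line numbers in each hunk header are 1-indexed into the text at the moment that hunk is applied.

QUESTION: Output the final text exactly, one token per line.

Hunk 1: at line 3 remove [xtpjn,kbch] add [tkjpr,xrpn] -> 14 lines: bat lmrtz nvzrq ypraa tkjpr xrpn fnn xasg rmvbq upc fgi gaq zdc zjot
Hunk 2: at line 5 remove [fnn,xasg] add [yzac,kwv] -> 14 lines: bat lmrtz nvzrq ypraa tkjpr xrpn yzac kwv rmvbq upc fgi gaq zdc zjot
Hunk 3: at line 6 remove [kwv,rmvbq] add [bwyk,vbr,dldrd] -> 15 lines: bat lmrtz nvzrq ypraa tkjpr xrpn yzac bwyk vbr dldrd upc fgi gaq zdc zjot
Hunk 4: at line 8 remove [dldrd,upc] add [jud,tgvf,rnl] -> 16 lines: bat lmrtz nvzrq ypraa tkjpr xrpn yzac bwyk vbr jud tgvf rnl fgi gaq zdc zjot
Hunk 5: at line 2 remove [nvzrq,ypraa] add [kai] -> 15 lines: bat lmrtz kai tkjpr xrpn yzac bwyk vbr jud tgvf rnl fgi gaq zdc zjot

Answer: bat
lmrtz
kai
tkjpr
xrpn
yzac
bwyk
vbr
jud
tgvf
rnl
fgi
gaq
zdc
zjot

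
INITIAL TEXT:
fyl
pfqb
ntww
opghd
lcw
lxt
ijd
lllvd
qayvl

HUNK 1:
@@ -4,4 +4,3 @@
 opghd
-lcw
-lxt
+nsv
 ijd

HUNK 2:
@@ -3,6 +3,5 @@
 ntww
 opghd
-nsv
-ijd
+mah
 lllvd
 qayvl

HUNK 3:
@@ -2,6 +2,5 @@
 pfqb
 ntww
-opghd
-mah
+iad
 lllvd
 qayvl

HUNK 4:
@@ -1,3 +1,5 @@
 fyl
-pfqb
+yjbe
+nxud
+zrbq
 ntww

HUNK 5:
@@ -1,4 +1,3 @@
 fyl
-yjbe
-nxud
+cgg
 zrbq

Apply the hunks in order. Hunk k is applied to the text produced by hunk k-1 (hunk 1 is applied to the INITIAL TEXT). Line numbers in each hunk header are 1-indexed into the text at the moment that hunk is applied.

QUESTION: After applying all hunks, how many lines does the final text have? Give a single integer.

Answer: 7

Derivation:
Hunk 1: at line 4 remove [lcw,lxt] add [nsv] -> 8 lines: fyl pfqb ntww opghd nsv ijd lllvd qayvl
Hunk 2: at line 3 remove [nsv,ijd] add [mah] -> 7 lines: fyl pfqb ntww opghd mah lllvd qayvl
Hunk 3: at line 2 remove [opghd,mah] add [iad] -> 6 lines: fyl pfqb ntww iad lllvd qayvl
Hunk 4: at line 1 remove [pfqb] add [yjbe,nxud,zrbq] -> 8 lines: fyl yjbe nxud zrbq ntww iad lllvd qayvl
Hunk 5: at line 1 remove [yjbe,nxud] add [cgg] -> 7 lines: fyl cgg zrbq ntww iad lllvd qayvl
Final line count: 7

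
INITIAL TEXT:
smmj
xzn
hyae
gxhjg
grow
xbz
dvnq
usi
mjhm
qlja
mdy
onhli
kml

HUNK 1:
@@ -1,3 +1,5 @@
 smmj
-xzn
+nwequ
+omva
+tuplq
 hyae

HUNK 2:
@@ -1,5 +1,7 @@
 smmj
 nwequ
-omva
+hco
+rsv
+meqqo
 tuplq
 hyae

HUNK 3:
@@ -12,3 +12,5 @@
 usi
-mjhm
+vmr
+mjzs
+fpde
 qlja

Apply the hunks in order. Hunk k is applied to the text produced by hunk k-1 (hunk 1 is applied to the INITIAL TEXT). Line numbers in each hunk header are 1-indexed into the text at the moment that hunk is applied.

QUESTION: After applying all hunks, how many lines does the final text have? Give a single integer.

Answer: 19

Derivation:
Hunk 1: at line 1 remove [xzn] add [nwequ,omva,tuplq] -> 15 lines: smmj nwequ omva tuplq hyae gxhjg grow xbz dvnq usi mjhm qlja mdy onhli kml
Hunk 2: at line 1 remove [omva] add [hco,rsv,meqqo] -> 17 lines: smmj nwequ hco rsv meqqo tuplq hyae gxhjg grow xbz dvnq usi mjhm qlja mdy onhli kml
Hunk 3: at line 12 remove [mjhm] add [vmr,mjzs,fpde] -> 19 lines: smmj nwequ hco rsv meqqo tuplq hyae gxhjg grow xbz dvnq usi vmr mjzs fpde qlja mdy onhli kml
Final line count: 19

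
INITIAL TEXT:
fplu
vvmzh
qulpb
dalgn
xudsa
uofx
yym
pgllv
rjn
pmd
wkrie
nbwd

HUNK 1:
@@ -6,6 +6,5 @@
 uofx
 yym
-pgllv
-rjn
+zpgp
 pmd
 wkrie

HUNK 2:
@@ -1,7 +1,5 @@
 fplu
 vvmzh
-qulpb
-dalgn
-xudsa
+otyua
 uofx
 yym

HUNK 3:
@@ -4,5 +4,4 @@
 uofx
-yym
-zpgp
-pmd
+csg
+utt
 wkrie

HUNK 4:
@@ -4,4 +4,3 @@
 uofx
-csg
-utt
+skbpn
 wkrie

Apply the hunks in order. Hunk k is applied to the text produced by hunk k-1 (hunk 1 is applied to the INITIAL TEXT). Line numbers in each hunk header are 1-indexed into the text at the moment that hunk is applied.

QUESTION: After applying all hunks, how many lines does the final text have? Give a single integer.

Hunk 1: at line 6 remove [pgllv,rjn] add [zpgp] -> 11 lines: fplu vvmzh qulpb dalgn xudsa uofx yym zpgp pmd wkrie nbwd
Hunk 2: at line 1 remove [qulpb,dalgn,xudsa] add [otyua] -> 9 lines: fplu vvmzh otyua uofx yym zpgp pmd wkrie nbwd
Hunk 3: at line 4 remove [yym,zpgp,pmd] add [csg,utt] -> 8 lines: fplu vvmzh otyua uofx csg utt wkrie nbwd
Hunk 4: at line 4 remove [csg,utt] add [skbpn] -> 7 lines: fplu vvmzh otyua uofx skbpn wkrie nbwd
Final line count: 7

Answer: 7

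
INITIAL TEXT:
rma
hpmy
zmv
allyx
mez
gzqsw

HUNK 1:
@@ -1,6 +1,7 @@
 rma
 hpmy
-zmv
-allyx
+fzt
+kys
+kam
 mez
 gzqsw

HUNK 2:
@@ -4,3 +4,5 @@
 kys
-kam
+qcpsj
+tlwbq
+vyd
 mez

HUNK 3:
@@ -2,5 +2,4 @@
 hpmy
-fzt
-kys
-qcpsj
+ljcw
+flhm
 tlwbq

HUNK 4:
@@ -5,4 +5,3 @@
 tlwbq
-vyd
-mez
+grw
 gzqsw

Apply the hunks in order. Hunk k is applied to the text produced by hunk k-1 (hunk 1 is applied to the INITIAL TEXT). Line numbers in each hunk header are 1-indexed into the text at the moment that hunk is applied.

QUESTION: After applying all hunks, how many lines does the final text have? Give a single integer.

Hunk 1: at line 1 remove [zmv,allyx] add [fzt,kys,kam] -> 7 lines: rma hpmy fzt kys kam mez gzqsw
Hunk 2: at line 4 remove [kam] add [qcpsj,tlwbq,vyd] -> 9 lines: rma hpmy fzt kys qcpsj tlwbq vyd mez gzqsw
Hunk 3: at line 2 remove [fzt,kys,qcpsj] add [ljcw,flhm] -> 8 lines: rma hpmy ljcw flhm tlwbq vyd mez gzqsw
Hunk 4: at line 5 remove [vyd,mez] add [grw] -> 7 lines: rma hpmy ljcw flhm tlwbq grw gzqsw
Final line count: 7

Answer: 7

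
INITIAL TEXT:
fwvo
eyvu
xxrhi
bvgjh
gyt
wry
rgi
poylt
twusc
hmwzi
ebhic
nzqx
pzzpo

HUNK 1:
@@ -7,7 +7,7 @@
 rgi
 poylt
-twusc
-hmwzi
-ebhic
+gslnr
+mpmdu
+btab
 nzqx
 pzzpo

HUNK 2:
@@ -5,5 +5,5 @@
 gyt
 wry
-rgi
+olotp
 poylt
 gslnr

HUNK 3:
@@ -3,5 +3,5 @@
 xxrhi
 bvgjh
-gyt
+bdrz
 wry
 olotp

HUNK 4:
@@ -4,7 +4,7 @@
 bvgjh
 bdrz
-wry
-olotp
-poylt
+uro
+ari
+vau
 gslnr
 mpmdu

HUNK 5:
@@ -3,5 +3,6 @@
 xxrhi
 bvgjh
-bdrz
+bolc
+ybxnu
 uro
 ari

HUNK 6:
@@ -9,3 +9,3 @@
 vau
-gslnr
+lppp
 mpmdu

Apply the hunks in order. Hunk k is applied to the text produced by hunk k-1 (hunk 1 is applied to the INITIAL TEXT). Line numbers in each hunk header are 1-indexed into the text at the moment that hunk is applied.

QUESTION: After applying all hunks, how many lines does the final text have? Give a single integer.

Answer: 14

Derivation:
Hunk 1: at line 7 remove [twusc,hmwzi,ebhic] add [gslnr,mpmdu,btab] -> 13 lines: fwvo eyvu xxrhi bvgjh gyt wry rgi poylt gslnr mpmdu btab nzqx pzzpo
Hunk 2: at line 5 remove [rgi] add [olotp] -> 13 lines: fwvo eyvu xxrhi bvgjh gyt wry olotp poylt gslnr mpmdu btab nzqx pzzpo
Hunk 3: at line 3 remove [gyt] add [bdrz] -> 13 lines: fwvo eyvu xxrhi bvgjh bdrz wry olotp poylt gslnr mpmdu btab nzqx pzzpo
Hunk 4: at line 4 remove [wry,olotp,poylt] add [uro,ari,vau] -> 13 lines: fwvo eyvu xxrhi bvgjh bdrz uro ari vau gslnr mpmdu btab nzqx pzzpo
Hunk 5: at line 3 remove [bdrz] add [bolc,ybxnu] -> 14 lines: fwvo eyvu xxrhi bvgjh bolc ybxnu uro ari vau gslnr mpmdu btab nzqx pzzpo
Hunk 6: at line 9 remove [gslnr] add [lppp] -> 14 lines: fwvo eyvu xxrhi bvgjh bolc ybxnu uro ari vau lppp mpmdu btab nzqx pzzpo
Final line count: 14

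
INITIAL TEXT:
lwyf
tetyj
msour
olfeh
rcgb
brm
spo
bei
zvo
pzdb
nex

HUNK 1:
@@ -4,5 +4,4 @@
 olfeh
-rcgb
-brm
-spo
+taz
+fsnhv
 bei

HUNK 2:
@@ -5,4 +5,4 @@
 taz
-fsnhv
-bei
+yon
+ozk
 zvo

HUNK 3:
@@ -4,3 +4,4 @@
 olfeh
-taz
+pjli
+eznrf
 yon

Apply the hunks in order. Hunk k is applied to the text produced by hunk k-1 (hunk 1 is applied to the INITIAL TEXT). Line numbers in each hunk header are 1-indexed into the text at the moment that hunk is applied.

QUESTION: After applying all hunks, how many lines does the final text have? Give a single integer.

Answer: 11

Derivation:
Hunk 1: at line 4 remove [rcgb,brm,spo] add [taz,fsnhv] -> 10 lines: lwyf tetyj msour olfeh taz fsnhv bei zvo pzdb nex
Hunk 2: at line 5 remove [fsnhv,bei] add [yon,ozk] -> 10 lines: lwyf tetyj msour olfeh taz yon ozk zvo pzdb nex
Hunk 3: at line 4 remove [taz] add [pjli,eznrf] -> 11 lines: lwyf tetyj msour olfeh pjli eznrf yon ozk zvo pzdb nex
Final line count: 11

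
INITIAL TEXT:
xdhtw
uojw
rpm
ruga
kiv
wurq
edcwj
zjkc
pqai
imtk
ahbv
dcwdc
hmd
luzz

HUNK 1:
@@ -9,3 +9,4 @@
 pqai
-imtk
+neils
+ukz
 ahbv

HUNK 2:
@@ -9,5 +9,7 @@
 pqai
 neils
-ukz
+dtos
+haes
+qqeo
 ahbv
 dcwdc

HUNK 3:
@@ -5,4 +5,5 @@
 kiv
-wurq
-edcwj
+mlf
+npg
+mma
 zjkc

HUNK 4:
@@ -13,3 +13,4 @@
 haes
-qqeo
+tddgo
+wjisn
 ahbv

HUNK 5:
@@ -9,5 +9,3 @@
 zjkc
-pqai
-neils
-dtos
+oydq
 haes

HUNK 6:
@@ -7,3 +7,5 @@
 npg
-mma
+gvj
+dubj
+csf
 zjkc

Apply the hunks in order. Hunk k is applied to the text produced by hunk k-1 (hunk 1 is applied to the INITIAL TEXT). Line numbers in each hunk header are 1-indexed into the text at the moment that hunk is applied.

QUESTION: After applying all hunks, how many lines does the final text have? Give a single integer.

Answer: 19

Derivation:
Hunk 1: at line 9 remove [imtk] add [neils,ukz] -> 15 lines: xdhtw uojw rpm ruga kiv wurq edcwj zjkc pqai neils ukz ahbv dcwdc hmd luzz
Hunk 2: at line 9 remove [ukz] add [dtos,haes,qqeo] -> 17 lines: xdhtw uojw rpm ruga kiv wurq edcwj zjkc pqai neils dtos haes qqeo ahbv dcwdc hmd luzz
Hunk 3: at line 5 remove [wurq,edcwj] add [mlf,npg,mma] -> 18 lines: xdhtw uojw rpm ruga kiv mlf npg mma zjkc pqai neils dtos haes qqeo ahbv dcwdc hmd luzz
Hunk 4: at line 13 remove [qqeo] add [tddgo,wjisn] -> 19 lines: xdhtw uojw rpm ruga kiv mlf npg mma zjkc pqai neils dtos haes tddgo wjisn ahbv dcwdc hmd luzz
Hunk 5: at line 9 remove [pqai,neils,dtos] add [oydq] -> 17 lines: xdhtw uojw rpm ruga kiv mlf npg mma zjkc oydq haes tddgo wjisn ahbv dcwdc hmd luzz
Hunk 6: at line 7 remove [mma] add [gvj,dubj,csf] -> 19 lines: xdhtw uojw rpm ruga kiv mlf npg gvj dubj csf zjkc oydq haes tddgo wjisn ahbv dcwdc hmd luzz
Final line count: 19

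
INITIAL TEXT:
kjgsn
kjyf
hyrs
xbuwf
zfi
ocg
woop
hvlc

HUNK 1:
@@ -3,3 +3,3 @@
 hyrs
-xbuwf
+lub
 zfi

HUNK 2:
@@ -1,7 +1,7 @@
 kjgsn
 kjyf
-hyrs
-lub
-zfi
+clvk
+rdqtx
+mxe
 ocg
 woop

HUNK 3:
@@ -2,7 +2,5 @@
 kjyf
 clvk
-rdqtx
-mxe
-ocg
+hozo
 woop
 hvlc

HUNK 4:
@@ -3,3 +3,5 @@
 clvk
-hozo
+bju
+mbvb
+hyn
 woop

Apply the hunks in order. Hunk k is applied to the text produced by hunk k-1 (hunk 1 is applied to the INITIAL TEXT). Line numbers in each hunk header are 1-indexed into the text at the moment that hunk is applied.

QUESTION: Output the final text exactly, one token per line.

Answer: kjgsn
kjyf
clvk
bju
mbvb
hyn
woop
hvlc

Derivation:
Hunk 1: at line 3 remove [xbuwf] add [lub] -> 8 lines: kjgsn kjyf hyrs lub zfi ocg woop hvlc
Hunk 2: at line 1 remove [hyrs,lub,zfi] add [clvk,rdqtx,mxe] -> 8 lines: kjgsn kjyf clvk rdqtx mxe ocg woop hvlc
Hunk 3: at line 2 remove [rdqtx,mxe,ocg] add [hozo] -> 6 lines: kjgsn kjyf clvk hozo woop hvlc
Hunk 4: at line 3 remove [hozo] add [bju,mbvb,hyn] -> 8 lines: kjgsn kjyf clvk bju mbvb hyn woop hvlc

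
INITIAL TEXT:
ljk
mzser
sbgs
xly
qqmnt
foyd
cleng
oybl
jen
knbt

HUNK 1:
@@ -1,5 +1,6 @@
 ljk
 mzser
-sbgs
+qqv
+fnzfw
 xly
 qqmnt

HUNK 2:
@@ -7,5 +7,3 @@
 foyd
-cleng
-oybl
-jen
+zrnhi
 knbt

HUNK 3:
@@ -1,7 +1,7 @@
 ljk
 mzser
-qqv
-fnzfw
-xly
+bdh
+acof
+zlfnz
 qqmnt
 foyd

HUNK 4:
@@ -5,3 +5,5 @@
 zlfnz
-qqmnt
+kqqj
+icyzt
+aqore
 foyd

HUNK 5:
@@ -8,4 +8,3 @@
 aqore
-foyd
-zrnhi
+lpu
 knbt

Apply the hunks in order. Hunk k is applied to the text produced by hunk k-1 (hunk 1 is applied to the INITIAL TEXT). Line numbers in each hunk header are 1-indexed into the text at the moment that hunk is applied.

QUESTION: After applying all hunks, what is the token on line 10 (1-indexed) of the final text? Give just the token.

Hunk 1: at line 1 remove [sbgs] add [qqv,fnzfw] -> 11 lines: ljk mzser qqv fnzfw xly qqmnt foyd cleng oybl jen knbt
Hunk 2: at line 7 remove [cleng,oybl,jen] add [zrnhi] -> 9 lines: ljk mzser qqv fnzfw xly qqmnt foyd zrnhi knbt
Hunk 3: at line 1 remove [qqv,fnzfw,xly] add [bdh,acof,zlfnz] -> 9 lines: ljk mzser bdh acof zlfnz qqmnt foyd zrnhi knbt
Hunk 4: at line 5 remove [qqmnt] add [kqqj,icyzt,aqore] -> 11 lines: ljk mzser bdh acof zlfnz kqqj icyzt aqore foyd zrnhi knbt
Hunk 5: at line 8 remove [foyd,zrnhi] add [lpu] -> 10 lines: ljk mzser bdh acof zlfnz kqqj icyzt aqore lpu knbt
Final line 10: knbt

Answer: knbt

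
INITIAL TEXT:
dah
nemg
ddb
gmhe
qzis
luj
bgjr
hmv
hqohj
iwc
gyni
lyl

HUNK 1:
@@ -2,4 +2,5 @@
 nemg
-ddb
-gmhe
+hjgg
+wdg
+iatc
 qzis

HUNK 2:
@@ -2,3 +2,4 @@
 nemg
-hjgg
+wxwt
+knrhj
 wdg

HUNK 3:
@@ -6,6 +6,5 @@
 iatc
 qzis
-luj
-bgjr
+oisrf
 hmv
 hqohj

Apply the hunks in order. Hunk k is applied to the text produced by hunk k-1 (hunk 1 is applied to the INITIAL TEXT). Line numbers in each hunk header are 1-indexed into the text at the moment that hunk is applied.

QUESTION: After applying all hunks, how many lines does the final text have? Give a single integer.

Hunk 1: at line 2 remove [ddb,gmhe] add [hjgg,wdg,iatc] -> 13 lines: dah nemg hjgg wdg iatc qzis luj bgjr hmv hqohj iwc gyni lyl
Hunk 2: at line 2 remove [hjgg] add [wxwt,knrhj] -> 14 lines: dah nemg wxwt knrhj wdg iatc qzis luj bgjr hmv hqohj iwc gyni lyl
Hunk 3: at line 6 remove [luj,bgjr] add [oisrf] -> 13 lines: dah nemg wxwt knrhj wdg iatc qzis oisrf hmv hqohj iwc gyni lyl
Final line count: 13

Answer: 13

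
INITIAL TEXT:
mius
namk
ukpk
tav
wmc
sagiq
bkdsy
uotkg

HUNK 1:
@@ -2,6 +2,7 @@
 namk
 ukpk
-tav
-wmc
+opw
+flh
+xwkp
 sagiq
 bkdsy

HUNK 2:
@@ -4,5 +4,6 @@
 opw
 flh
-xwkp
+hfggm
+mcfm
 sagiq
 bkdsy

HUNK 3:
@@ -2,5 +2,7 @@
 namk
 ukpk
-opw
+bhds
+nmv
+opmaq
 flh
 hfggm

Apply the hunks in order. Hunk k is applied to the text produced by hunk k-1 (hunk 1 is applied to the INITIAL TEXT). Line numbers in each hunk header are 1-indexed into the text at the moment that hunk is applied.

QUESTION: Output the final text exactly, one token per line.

Hunk 1: at line 2 remove [tav,wmc] add [opw,flh,xwkp] -> 9 lines: mius namk ukpk opw flh xwkp sagiq bkdsy uotkg
Hunk 2: at line 4 remove [xwkp] add [hfggm,mcfm] -> 10 lines: mius namk ukpk opw flh hfggm mcfm sagiq bkdsy uotkg
Hunk 3: at line 2 remove [opw] add [bhds,nmv,opmaq] -> 12 lines: mius namk ukpk bhds nmv opmaq flh hfggm mcfm sagiq bkdsy uotkg

Answer: mius
namk
ukpk
bhds
nmv
opmaq
flh
hfggm
mcfm
sagiq
bkdsy
uotkg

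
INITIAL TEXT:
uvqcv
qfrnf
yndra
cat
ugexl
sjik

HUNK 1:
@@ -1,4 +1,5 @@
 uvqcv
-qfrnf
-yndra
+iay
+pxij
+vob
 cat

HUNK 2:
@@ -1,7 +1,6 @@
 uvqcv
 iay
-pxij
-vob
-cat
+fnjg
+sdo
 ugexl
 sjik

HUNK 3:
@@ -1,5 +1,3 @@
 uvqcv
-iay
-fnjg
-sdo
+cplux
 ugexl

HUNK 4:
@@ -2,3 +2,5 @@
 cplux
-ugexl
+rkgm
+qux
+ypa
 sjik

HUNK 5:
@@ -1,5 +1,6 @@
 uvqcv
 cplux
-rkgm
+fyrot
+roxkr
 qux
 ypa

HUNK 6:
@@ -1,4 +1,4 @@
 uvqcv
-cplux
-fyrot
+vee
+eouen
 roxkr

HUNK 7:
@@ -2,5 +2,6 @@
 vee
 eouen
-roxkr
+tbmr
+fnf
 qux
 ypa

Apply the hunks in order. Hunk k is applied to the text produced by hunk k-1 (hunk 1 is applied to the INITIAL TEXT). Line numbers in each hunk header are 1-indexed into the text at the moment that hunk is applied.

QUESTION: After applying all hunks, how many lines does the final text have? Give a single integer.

Answer: 8

Derivation:
Hunk 1: at line 1 remove [qfrnf,yndra] add [iay,pxij,vob] -> 7 lines: uvqcv iay pxij vob cat ugexl sjik
Hunk 2: at line 1 remove [pxij,vob,cat] add [fnjg,sdo] -> 6 lines: uvqcv iay fnjg sdo ugexl sjik
Hunk 3: at line 1 remove [iay,fnjg,sdo] add [cplux] -> 4 lines: uvqcv cplux ugexl sjik
Hunk 4: at line 2 remove [ugexl] add [rkgm,qux,ypa] -> 6 lines: uvqcv cplux rkgm qux ypa sjik
Hunk 5: at line 1 remove [rkgm] add [fyrot,roxkr] -> 7 lines: uvqcv cplux fyrot roxkr qux ypa sjik
Hunk 6: at line 1 remove [cplux,fyrot] add [vee,eouen] -> 7 lines: uvqcv vee eouen roxkr qux ypa sjik
Hunk 7: at line 2 remove [roxkr] add [tbmr,fnf] -> 8 lines: uvqcv vee eouen tbmr fnf qux ypa sjik
Final line count: 8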